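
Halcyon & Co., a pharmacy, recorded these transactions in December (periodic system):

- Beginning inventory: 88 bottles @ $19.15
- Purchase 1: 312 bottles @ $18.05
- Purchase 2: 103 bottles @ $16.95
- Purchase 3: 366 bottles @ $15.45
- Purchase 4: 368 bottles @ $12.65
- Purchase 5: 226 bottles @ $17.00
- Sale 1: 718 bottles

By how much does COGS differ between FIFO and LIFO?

$1,971.40

FIFO COGS: 88 @ $19.15 + 312 @ $18.05 + 103 @ $16.95 + 215 @ $15.45 = $12,384.40
LIFO COGS: 226 @ $17.00 + 368 @ $12.65 + 124 @ $15.45 = $10,413.00
Difference = |$12,384.40 − $10,413.00| = $1,971.40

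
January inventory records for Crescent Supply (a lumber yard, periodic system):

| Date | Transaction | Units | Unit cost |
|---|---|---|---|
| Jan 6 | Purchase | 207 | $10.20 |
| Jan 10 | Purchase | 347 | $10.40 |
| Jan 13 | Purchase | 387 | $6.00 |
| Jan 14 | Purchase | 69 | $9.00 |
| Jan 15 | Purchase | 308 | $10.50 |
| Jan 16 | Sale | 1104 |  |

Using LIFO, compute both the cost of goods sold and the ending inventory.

COGS = $9,713.00; ending inventory = $2,184.20

Jan 16, 1104 sold [LIFO — newest first]: 308 @ $10.50 + 69 @ $9.00 + 387 @ $6.00 + 340 @ $10.40 = $9,713.00
Ending inventory: 207 @ $10.20 + 7 @ $10.40 = $2,184.20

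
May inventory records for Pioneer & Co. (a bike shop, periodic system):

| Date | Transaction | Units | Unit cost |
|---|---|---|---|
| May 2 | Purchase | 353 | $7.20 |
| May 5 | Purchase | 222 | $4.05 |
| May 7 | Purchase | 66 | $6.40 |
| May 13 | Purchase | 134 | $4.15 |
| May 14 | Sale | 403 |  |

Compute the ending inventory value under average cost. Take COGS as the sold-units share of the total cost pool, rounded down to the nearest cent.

May 14, sell 403: 403/775 × $4,419.20 → $2,297.98
Ending inventory (cost pool remaining) = $2,121.22

Ending inventory = $2,121.22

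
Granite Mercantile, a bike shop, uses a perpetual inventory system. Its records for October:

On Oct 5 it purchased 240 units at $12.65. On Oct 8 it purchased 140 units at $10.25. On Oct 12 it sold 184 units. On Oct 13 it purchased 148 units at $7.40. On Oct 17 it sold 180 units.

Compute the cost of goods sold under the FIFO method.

COGS = $4,307.00

Oct 12, 184 sold [FIFO — oldest first]: 184 @ $12.65 = $2,327.60
Oct 17, 180 sold [FIFO — oldest first]: 56 @ $12.65 + 124 @ $10.25 = $1,979.40
Total COGS = $2,327.60 + $1,979.40 = $4,307.00
Ending inventory: 16 @ $10.25 + 148 @ $7.40 = $1,259.20
Check: goods available $5,566.20 = COGS $4,307.00 + ending $1,259.20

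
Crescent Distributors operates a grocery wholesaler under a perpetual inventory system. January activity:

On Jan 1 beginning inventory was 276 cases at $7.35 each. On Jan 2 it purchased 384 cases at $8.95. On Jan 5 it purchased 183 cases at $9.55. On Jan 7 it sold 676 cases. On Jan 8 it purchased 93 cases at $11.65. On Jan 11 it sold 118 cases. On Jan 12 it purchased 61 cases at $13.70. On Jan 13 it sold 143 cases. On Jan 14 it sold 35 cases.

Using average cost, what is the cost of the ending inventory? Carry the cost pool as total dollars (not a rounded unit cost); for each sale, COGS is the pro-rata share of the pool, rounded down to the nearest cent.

After Jan 1: 276 on hand, pool $2,028.60 (≈ $7.3500 each)
After Jan 2: 660 on hand, pool $5,465.40 (≈ $8.2809 each)
After Jan 5: 843 on hand, pool $7,213.05 (≈ $8.5564 each)
Jan 7, sell 676: 676/843 × $7,213.05 → $5,784.13
After Jan 8: 260 on hand, pool $2,512.37 (≈ $9.6630 each)
Jan 11, sell 118: 118/260 × $2,512.37 → $1,140.22
After Jan 12: 203 on hand, pool $2,207.85 (≈ $10.8761 each)
Jan 13, sell 143: 143/203 × $2,207.85 → $1,555.28
Jan 14, sell 35: 35/60 × $652.57 → $380.66
Total COGS = $5,784.13 + $1,140.22 + $1,555.28 + $380.66 = $8,860.29
Ending inventory (cost pool remaining) = $271.91

Ending inventory = $271.91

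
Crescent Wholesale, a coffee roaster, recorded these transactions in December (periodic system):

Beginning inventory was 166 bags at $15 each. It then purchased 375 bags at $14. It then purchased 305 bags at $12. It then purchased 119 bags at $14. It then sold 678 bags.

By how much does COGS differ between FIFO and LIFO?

FIFO COGS: 166 @ $15 + 375 @ $14 + 137 @ $12 = $9,384
LIFO COGS: 119 @ $14 + 305 @ $12 + 254 @ $14 = $8,882
Difference = |$9,384 − $8,882| = $502

$502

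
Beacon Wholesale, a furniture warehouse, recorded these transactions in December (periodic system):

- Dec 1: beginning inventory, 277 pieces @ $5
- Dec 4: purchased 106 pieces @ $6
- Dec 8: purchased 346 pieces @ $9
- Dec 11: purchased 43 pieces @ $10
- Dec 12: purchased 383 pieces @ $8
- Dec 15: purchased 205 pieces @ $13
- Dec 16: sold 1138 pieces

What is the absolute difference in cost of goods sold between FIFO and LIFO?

FIFO COGS: 277 @ $5 + 106 @ $6 + 346 @ $9 + 43 @ $10 + 366 @ $8 = $8,493
LIFO COGS: 205 @ $13 + 383 @ $8 + 43 @ $10 + 346 @ $9 + 106 @ $6 + 55 @ $5 = $10,184
Difference = |$8,493 − $10,184| = $1,691

$1,691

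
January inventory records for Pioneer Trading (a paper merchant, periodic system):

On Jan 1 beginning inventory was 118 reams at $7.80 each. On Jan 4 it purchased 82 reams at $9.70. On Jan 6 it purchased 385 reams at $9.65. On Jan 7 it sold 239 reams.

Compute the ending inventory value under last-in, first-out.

Jan 7, 239 sold [LIFO — newest first]: 239 @ $9.65 = $2,306.35
Ending inventory: 118 @ $7.80 + 82 @ $9.70 + 146 @ $9.65 = $3,124.70

Ending inventory = $3,124.70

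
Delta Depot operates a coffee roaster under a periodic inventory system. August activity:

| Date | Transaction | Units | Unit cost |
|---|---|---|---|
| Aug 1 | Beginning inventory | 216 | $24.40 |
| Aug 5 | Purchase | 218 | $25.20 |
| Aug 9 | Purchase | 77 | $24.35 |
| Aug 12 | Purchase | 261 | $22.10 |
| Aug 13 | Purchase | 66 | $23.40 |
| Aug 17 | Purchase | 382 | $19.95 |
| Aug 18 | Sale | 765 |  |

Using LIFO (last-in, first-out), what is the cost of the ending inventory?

Aug 18, 765 sold [LIFO — newest first]: 382 @ $19.95 + 66 @ $23.40 + 261 @ $22.10 + 56 @ $24.35 = $16,297.00
Ending inventory: 216 @ $24.40 + 218 @ $25.20 + 21 @ $24.35 = $11,275.35
Check: goods available $27,572.35 = COGS $16,297.00 + ending $11,275.35

Ending inventory = $11,275.35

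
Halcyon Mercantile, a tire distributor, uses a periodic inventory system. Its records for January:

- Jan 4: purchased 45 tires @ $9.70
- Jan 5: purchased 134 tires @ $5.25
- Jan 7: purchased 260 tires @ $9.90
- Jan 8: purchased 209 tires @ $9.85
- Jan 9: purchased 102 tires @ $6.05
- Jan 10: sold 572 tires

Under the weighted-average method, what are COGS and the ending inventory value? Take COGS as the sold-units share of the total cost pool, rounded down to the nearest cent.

Jan 10, sell 572: 572/750 × $6,389.75 → $4,873.24
Ending inventory (cost pool remaining) = $1,516.51

COGS = $4,873.24; ending inventory = $1,516.51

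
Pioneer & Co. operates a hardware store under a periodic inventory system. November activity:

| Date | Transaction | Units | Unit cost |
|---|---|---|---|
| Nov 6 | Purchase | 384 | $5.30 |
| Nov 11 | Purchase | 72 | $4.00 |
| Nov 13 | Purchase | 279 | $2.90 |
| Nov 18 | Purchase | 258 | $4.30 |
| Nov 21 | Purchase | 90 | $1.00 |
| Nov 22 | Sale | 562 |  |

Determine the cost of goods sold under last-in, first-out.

Nov 22, 562 sold [LIFO — newest first]: 90 @ $1.00 + 258 @ $4.30 + 214 @ $2.90 = $1,820.00
Ending inventory: 384 @ $5.30 + 72 @ $4.00 + 65 @ $2.90 = $2,511.70

COGS = $1,820.00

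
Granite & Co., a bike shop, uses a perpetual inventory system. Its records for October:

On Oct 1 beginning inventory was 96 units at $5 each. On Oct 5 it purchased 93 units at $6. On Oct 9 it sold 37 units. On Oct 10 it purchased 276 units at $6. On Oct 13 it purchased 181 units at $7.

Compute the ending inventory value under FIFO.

Oct 9, 37 sold [FIFO — oldest first]: 37 @ $5 = $185
Ending inventory: 59 @ $5 + 93 @ $6 + 276 @ $6 + 181 @ $7 = $3,776
Check: goods available $3,961 = COGS $185 + ending $3,776

Ending inventory = $3,776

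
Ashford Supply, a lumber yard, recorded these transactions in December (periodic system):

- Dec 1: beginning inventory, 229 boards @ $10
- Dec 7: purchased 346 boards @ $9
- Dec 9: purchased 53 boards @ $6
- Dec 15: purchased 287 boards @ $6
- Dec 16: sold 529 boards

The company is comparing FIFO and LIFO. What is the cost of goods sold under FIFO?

FIFO COGS: 229 @ $10 + 300 @ $9 = $4,990
LIFO COGS: 287 @ $6 + 53 @ $6 + 189 @ $9 = $3,741

COGS = $4,990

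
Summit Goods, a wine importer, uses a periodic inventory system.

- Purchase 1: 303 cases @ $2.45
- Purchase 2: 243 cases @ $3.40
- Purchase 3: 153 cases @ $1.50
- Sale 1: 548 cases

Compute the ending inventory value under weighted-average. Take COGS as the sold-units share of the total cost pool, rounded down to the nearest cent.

Ending inventory = $388.42

Sale 1, sell 548: 548/699 × $1,798.05 → $1,409.63
Ending inventory (cost pool remaining) = $388.42
Check: goods available $1,798.05 = COGS $1,409.63 + ending $388.42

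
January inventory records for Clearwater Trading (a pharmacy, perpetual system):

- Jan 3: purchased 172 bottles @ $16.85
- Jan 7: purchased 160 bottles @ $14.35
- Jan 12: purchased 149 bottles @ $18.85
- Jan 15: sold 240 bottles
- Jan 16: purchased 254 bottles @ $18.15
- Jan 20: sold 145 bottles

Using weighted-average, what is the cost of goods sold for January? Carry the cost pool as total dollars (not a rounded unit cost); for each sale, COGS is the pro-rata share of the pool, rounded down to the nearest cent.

After Jan 3: 172 on hand, pool $2,898.20 (≈ $16.8500 each)
After Jan 7: 332 on hand, pool $5,194.20 (≈ $15.6452 each)
After Jan 12: 481 on hand, pool $8,002.85 (≈ $16.6379 each)
Jan 15, sell 240: 240/481 × $8,002.85 → $3,993.10
After Jan 16: 495 on hand, pool $8,619.85 (≈ $17.4138 each)
Jan 20, sell 145: 145/495 × $8,619.85 → $2,525.00
Total COGS = $3,993.10 + $2,525.00 = $6,518.10
Ending inventory (cost pool remaining) = $6,094.85
Check: goods available $12,612.95 = COGS $6,518.10 + ending $6,094.85

COGS = $6,518.10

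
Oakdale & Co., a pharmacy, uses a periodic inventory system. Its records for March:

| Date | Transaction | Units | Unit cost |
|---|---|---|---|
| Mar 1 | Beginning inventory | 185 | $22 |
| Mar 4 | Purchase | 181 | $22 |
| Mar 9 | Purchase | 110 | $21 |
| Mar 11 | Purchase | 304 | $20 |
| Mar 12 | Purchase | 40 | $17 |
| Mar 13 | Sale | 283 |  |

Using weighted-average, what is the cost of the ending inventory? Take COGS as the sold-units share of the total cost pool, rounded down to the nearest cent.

Ending inventory = $11,212.83

Mar 13, sell 283: 283/820 × $17,122.00 → $5,909.17
Ending inventory (cost pool remaining) = $11,212.83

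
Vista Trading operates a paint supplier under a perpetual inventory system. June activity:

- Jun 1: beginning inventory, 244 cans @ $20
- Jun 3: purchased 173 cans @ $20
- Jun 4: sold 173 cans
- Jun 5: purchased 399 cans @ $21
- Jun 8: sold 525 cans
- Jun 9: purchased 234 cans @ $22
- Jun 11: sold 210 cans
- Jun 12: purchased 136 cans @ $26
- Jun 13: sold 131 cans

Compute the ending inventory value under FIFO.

Jun 4, 173 sold [FIFO — oldest first]: 173 @ $20 = $3,460
Jun 8, 525 sold [FIFO — oldest first]: 71 @ $20 + 173 @ $20 + 281 @ $21 = $10,781
Jun 11, 210 sold [FIFO — oldest first]: 118 @ $21 + 92 @ $22 = $4,502
Jun 13, 131 sold [FIFO — oldest first]: 131 @ $22 = $2,882
Total COGS = $3,460 + $10,781 + $4,502 + $2,882 = $21,625
Ending inventory: 11 @ $22 + 136 @ $26 = $3,778
Check: goods available $25,403 = COGS $21,625 + ending $3,778

Ending inventory = $3,778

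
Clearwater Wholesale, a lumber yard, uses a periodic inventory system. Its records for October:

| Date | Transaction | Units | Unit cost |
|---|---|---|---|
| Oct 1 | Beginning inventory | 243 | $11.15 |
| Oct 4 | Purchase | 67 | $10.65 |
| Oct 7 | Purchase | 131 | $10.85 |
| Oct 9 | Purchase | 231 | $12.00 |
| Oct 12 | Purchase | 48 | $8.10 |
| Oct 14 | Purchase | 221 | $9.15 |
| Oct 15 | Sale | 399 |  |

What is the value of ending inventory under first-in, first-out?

Oct 15, 399 sold [FIFO — oldest first]: 243 @ $11.15 + 67 @ $10.65 + 89 @ $10.85 = $4,388.65
Ending inventory: 42 @ $10.85 + 231 @ $12.00 + 48 @ $8.10 + 221 @ $9.15 = $5,638.65
Check: goods available $10,027.30 = COGS $4,388.65 + ending $5,638.65

Ending inventory = $5,638.65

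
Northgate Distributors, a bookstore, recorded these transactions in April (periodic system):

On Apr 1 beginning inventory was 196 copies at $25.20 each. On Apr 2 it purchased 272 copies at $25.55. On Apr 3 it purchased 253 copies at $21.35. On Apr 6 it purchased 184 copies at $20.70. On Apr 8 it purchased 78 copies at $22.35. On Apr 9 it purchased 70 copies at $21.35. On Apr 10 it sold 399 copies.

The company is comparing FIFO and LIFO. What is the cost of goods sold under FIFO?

COGS = $10,125.85

FIFO COGS: 196 @ $25.20 + 203 @ $25.55 = $10,125.85
LIFO COGS: 70 @ $21.35 + 78 @ $22.35 + 184 @ $20.70 + 67 @ $21.35 = $8,477.05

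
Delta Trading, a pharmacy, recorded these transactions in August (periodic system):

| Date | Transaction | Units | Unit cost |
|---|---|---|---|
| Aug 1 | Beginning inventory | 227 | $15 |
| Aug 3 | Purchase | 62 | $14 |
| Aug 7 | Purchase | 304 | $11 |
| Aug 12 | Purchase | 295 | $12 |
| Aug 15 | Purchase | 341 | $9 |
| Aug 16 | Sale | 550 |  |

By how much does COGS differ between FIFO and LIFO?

$1,567

FIFO COGS: 227 @ $15 + 62 @ $14 + 261 @ $11 = $7,144
LIFO COGS: 341 @ $9 + 209 @ $12 = $5,577
Difference = |$7,144 − $5,577| = $1,567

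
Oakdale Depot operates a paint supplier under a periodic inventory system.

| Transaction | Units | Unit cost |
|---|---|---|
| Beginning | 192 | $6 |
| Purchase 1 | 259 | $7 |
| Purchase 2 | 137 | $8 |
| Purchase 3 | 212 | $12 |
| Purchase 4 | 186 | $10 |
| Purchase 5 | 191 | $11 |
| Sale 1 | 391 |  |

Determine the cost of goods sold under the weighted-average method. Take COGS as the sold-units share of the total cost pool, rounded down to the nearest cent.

Sale 1, sell 391: 391/1177 × $10,566.00 → $3,510.03
Ending inventory (cost pool remaining) = $7,055.97

COGS = $3,510.03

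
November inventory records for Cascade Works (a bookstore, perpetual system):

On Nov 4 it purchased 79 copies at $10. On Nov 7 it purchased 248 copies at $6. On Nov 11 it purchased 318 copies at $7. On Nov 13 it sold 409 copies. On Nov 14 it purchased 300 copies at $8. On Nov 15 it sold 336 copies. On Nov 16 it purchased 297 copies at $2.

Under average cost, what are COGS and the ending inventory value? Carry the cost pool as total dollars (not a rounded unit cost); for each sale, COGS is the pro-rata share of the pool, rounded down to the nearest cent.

COGS = $5,393.55; ending inventory = $2,104.45

After Nov 4: 79 on hand, pool $790.00 (≈ $10.0000 each)
After Nov 7: 327 on hand, pool $2,278.00 (≈ $6.9664 each)
After Nov 11: 645 on hand, pool $4,504.00 (≈ $6.9829 each)
Nov 13, sell 409: 409/645 × $4,504.00 → $2,856.02
After Nov 14: 536 on hand, pool $4,047.98 (≈ $7.5522 each)
Nov 15, sell 336: 336/536 × $4,047.98 → $2,537.53
After Nov 16: 497 on hand, pool $2,104.45 (≈ $4.2343 each)
Total COGS = $2,856.02 + $2,537.53 = $5,393.55
Ending inventory (cost pool remaining) = $2,104.45
Check: goods available $7,498.00 = COGS $5,393.55 + ending $2,104.45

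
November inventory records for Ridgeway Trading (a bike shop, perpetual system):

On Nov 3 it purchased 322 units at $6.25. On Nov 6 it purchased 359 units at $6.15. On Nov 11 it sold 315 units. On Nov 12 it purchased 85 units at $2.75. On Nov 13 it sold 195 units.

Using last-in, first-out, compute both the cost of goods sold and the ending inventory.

Nov 11, 315 sold [LIFO — newest first]: 315 @ $6.15 = $1,937.25
Nov 13, 195 sold [LIFO — newest first]: 85 @ $2.75 + 44 @ $6.15 + 66 @ $6.25 = $916.85
Total COGS = $1,937.25 + $916.85 = $2,854.10
Ending inventory: 256 @ $6.25 = $1,600.00
Check: goods available $4,454.10 = COGS $2,854.10 + ending $1,600.00

COGS = $2,854.10; ending inventory = $1,600.00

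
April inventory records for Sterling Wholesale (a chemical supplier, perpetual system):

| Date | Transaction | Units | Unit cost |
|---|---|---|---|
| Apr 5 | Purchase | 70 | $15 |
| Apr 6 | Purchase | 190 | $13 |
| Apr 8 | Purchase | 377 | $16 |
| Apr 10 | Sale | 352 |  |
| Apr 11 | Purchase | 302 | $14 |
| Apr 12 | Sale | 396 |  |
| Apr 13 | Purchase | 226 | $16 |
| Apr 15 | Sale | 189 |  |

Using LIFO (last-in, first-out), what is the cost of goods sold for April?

COGS = $14,181

Apr 10, 352 sold [LIFO — newest first]: 352 @ $16 = $5,632
Apr 12, 396 sold [LIFO — newest first]: 302 @ $14 + 25 @ $16 + 69 @ $13 = $5,525
Apr 15, 189 sold [LIFO — newest first]: 189 @ $16 = $3,024
Total COGS = $5,632 + $5,525 + $3,024 = $14,181
Ending inventory: 70 @ $15 + 121 @ $13 + 37 @ $16 = $3,215
Check: goods available $17,396 = COGS $14,181 + ending $3,215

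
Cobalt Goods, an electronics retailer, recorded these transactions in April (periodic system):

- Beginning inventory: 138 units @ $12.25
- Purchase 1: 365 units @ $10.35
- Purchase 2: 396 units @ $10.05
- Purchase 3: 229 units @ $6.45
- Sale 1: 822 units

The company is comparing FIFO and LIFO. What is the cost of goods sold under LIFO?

FIFO COGS: 138 @ $12.25 + 365 @ $10.35 + 319 @ $10.05 = $8,674.20
LIFO COGS: 229 @ $6.45 + 396 @ $10.05 + 197 @ $10.35 = $7,495.80

COGS = $7,495.80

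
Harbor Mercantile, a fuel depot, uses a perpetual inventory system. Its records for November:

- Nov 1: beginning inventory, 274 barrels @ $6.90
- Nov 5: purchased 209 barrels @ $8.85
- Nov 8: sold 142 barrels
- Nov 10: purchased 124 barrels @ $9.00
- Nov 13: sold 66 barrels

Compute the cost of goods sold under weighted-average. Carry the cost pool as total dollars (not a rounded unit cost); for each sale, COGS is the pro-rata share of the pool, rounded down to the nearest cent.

After Nov 1: 274 on hand, pool $1,890.60 (≈ $6.9000 each)
After Nov 5: 483 on hand, pool $3,740.25 (≈ $7.7438 each)
Nov 8, sell 142: 142/483 × $3,740.25 → $1,099.61
After Nov 10: 465 on hand, pool $3,756.64 (≈ $8.0788 each)
Nov 13, sell 66: 66/465 × $3,756.64 → $533.20
Total COGS = $1,099.61 + $533.20 = $1,632.81
Ending inventory (cost pool remaining) = $3,223.44
Check: goods available $4,856.25 = COGS $1,632.81 + ending $3,223.44

COGS = $1,632.81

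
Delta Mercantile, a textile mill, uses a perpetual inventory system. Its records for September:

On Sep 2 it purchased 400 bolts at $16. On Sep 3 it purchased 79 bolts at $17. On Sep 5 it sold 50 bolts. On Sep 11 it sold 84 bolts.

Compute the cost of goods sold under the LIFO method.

Sep 5, 50 sold [LIFO — newest first]: 50 @ $17 = $850
Sep 11, 84 sold [LIFO — newest first]: 29 @ $17 + 55 @ $16 = $1,373
Total COGS = $850 + $1,373 = $2,223
Ending inventory: 345 @ $16 = $5,520

COGS = $2,223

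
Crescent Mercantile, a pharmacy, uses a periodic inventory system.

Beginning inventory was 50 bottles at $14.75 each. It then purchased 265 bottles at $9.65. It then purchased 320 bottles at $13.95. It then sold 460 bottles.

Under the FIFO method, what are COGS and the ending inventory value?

COGS = $5,317.50; ending inventory = $2,441.25

Sale 1 (460) [FIFO — oldest first]: 50 @ $14.75 + 265 @ $9.65 + 145 @ $13.95 = $5,317.50
Ending inventory: 175 @ $13.95 = $2,441.25
Check: goods available $7,758.75 = COGS $5,317.50 + ending $2,441.25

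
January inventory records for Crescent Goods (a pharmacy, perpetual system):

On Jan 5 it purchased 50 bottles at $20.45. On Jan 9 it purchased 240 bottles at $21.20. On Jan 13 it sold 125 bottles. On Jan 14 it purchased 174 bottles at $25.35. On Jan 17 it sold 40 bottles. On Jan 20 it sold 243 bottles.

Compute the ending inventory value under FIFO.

Ending inventory = $1,419.60

Jan 13, 125 sold [FIFO — oldest first]: 50 @ $20.45 + 75 @ $21.20 = $2,612.50
Jan 17, 40 sold [FIFO — oldest first]: 40 @ $21.20 = $848.00
Jan 20, 243 sold [FIFO — oldest first]: 125 @ $21.20 + 118 @ $25.35 = $5,641.30
Total COGS = $2,612.50 + $848.00 + $5,641.30 = $9,101.80
Ending inventory: 56 @ $25.35 = $1,419.60
Check: goods available $10,521.40 = COGS $9,101.80 + ending $1,419.60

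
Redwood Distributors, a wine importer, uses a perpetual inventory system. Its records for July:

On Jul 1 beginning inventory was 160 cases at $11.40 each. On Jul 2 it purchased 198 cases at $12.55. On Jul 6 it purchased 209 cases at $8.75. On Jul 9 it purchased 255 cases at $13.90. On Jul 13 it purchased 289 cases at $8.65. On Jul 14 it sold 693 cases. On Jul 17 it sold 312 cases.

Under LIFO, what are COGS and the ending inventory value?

Jul 14, 693 sold [LIFO — newest first]: 289 @ $8.65 + 255 @ $13.90 + 149 @ $8.75 = $7,348.10
Jul 17, 312 sold [LIFO — newest first]: 60 @ $8.75 + 198 @ $12.55 + 54 @ $11.40 = $3,625.50
Total COGS = $7,348.10 + $3,625.50 = $10,973.60
Ending inventory: 106 @ $11.40 = $1,208.40

COGS = $10,973.60; ending inventory = $1,208.40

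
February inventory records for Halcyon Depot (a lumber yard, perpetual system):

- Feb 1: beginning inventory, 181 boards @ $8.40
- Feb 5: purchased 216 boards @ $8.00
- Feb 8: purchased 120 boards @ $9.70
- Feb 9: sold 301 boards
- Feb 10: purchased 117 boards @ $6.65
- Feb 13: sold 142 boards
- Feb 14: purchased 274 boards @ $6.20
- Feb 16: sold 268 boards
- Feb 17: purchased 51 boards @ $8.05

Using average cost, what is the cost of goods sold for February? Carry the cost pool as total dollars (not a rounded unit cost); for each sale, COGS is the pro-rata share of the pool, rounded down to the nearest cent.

COGS = $5,532.51

After Feb 1: 181 on hand, pool $1,520.40 (≈ $8.4000 each)
After Feb 5: 397 on hand, pool $3,248.40 (≈ $8.1824 each)
After Feb 8: 517 on hand, pool $4,412.40 (≈ $8.5346 each)
Feb 9, sell 301: 301/517 × $4,412.40 → $2,568.92
After Feb 10: 333 on hand, pool $2,621.53 (≈ $7.8725 each)
Feb 13, sell 142: 142/333 × $2,621.53 → $1,117.88
After Feb 14: 465 on hand, pool $3,202.45 (≈ $6.8870 each)
Feb 16, sell 268: 268/465 × $3,202.45 → $1,845.71
After Feb 17: 248 on hand, pool $1,767.29 (≈ $7.1262 each)
Total COGS = $2,568.92 + $1,117.88 + $1,845.71 = $5,532.51
Ending inventory (cost pool remaining) = $1,767.29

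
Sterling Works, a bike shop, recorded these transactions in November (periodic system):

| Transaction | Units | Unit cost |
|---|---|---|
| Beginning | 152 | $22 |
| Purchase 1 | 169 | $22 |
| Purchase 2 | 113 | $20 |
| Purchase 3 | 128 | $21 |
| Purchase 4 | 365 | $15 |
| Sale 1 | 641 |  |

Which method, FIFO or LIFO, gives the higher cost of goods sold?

FIFO COGS: 152 @ $22 + 169 @ $22 + 113 @ $20 + 128 @ $21 + 79 @ $15 = $13,195
LIFO COGS: 365 @ $15 + 128 @ $21 + 113 @ $20 + 35 @ $22 = $11,193

FIFO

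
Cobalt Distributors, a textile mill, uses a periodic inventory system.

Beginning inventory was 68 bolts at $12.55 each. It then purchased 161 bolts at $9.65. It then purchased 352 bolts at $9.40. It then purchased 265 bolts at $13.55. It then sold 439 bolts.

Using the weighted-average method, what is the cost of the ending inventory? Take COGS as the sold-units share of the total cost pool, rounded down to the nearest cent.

Sale 1, sell 439: 439/846 × $9,306.60 → $4,829.31
Ending inventory (cost pool remaining) = $4,477.29

Ending inventory = $4,477.29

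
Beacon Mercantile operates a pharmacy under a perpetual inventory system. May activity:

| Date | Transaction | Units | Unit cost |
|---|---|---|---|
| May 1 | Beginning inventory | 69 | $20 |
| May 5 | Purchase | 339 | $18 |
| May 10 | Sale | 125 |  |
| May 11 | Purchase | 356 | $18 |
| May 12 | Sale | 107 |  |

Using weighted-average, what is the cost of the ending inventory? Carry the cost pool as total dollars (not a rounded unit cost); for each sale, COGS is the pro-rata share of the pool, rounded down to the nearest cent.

After May 1: 69 on hand, pool $1,380.00 (≈ $20.0000 each)
After May 5: 408 on hand, pool $7,482.00 (≈ $18.3382 each)
May 10, sell 125: 125/408 × $7,482.00 → $2,292.27
After May 11: 639 on hand, pool $11,597.73 (≈ $18.1498 each)
May 12, sell 107: 107/639 × $11,597.73 → $1,942.02
Total COGS = $2,292.27 + $1,942.02 = $4,234.29
Ending inventory (cost pool remaining) = $9,655.71
Check: goods available $13,890.00 = COGS $4,234.29 + ending $9,655.71

Ending inventory = $9,655.71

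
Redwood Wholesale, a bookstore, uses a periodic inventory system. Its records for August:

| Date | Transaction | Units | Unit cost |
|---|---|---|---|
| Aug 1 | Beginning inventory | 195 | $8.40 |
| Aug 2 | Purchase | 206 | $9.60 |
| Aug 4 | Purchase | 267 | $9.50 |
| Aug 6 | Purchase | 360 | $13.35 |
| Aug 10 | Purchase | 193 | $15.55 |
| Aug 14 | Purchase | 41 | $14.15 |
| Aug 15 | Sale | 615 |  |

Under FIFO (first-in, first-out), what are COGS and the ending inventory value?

Aug 15, 615 sold [FIFO — oldest first]: 195 @ $8.40 + 206 @ $9.60 + 214 @ $9.50 = $5,648.60
Ending inventory: 53 @ $9.50 + 360 @ $13.35 + 193 @ $15.55 + 41 @ $14.15 = $8,890.80
Check: goods available $14,539.40 = COGS $5,648.60 + ending $8,890.80

COGS = $5,648.60; ending inventory = $8,890.80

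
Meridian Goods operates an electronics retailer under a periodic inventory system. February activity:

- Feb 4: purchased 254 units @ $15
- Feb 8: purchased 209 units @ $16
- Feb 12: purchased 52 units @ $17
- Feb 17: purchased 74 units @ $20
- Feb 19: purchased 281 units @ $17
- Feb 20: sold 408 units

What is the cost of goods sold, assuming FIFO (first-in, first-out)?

COGS = $6,274

Feb 20, 408 sold [FIFO — oldest first]: 254 @ $15 + 154 @ $16 = $6,274
Ending inventory: 55 @ $16 + 52 @ $17 + 74 @ $20 + 281 @ $17 = $8,021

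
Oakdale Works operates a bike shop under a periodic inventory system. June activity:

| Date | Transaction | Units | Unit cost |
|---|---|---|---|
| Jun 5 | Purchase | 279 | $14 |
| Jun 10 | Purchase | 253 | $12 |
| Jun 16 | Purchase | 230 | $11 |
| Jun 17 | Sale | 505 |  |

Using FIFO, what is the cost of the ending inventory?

Ending inventory = $2,854

Jun 17, 505 sold [FIFO — oldest first]: 279 @ $14 + 226 @ $12 = $6,618
Ending inventory: 27 @ $12 + 230 @ $11 = $2,854
Check: goods available $9,472 = COGS $6,618 + ending $2,854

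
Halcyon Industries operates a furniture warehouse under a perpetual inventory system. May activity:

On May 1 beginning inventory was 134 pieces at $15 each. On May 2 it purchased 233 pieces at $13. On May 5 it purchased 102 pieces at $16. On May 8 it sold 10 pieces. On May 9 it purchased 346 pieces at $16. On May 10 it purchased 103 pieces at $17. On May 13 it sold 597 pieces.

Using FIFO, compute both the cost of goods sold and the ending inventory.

COGS = $8,879; ending inventory = $5,079

May 8, 10 sold [FIFO — oldest first]: 10 @ $15 = $150
May 13, 597 sold [FIFO — oldest first]: 124 @ $15 + 233 @ $13 + 102 @ $16 + 138 @ $16 = $8,729
Total COGS = $150 + $8,729 = $8,879
Ending inventory: 208 @ $16 + 103 @ $17 = $5,079
Check: goods available $13,958 = COGS $8,879 + ending $5,079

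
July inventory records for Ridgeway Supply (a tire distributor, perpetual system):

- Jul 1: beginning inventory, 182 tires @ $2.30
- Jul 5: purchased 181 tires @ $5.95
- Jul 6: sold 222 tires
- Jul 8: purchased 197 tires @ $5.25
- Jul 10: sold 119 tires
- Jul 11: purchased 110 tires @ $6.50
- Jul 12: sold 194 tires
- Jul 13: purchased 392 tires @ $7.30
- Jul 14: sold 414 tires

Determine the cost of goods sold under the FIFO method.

Jul 6, 222 sold [FIFO — oldest first]: 182 @ $2.30 + 40 @ $5.95 = $656.60
Jul 10, 119 sold [FIFO — oldest first]: 119 @ $5.95 = $708.05
Jul 12, 194 sold [FIFO — oldest first]: 22 @ $5.95 + 172 @ $5.25 = $1,033.90
Jul 14, 414 sold [FIFO — oldest first]: 25 @ $5.25 + 110 @ $6.50 + 279 @ $7.30 = $2,882.95
Total COGS = $656.60 + $708.05 + $1,033.90 + $2,882.95 = $5,281.50
Ending inventory: 113 @ $7.30 = $824.90

COGS = $5,281.50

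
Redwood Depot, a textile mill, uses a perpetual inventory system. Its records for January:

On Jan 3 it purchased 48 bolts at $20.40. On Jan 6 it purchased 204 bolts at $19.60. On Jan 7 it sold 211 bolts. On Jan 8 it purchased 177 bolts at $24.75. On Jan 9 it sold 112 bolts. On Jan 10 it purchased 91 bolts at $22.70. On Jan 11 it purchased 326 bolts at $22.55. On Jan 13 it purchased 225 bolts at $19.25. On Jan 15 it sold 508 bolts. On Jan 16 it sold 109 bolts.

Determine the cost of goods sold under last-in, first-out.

COGS = $20,093.95

Jan 7, 211 sold [LIFO — newest first]: 204 @ $19.60 + 7 @ $20.40 = $4,141.20
Jan 9, 112 sold [LIFO — newest first]: 112 @ $24.75 = $2,772.00
Jan 15, 508 sold [LIFO — newest first]: 225 @ $19.25 + 283 @ $22.55 = $10,712.90
Jan 16, 109 sold [LIFO — newest first]: 43 @ $22.55 + 66 @ $22.70 = $2,467.85
Total COGS = $4,141.20 + $2,772.00 + $10,712.90 + $2,467.85 = $20,093.95
Ending inventory: 41 @ $20.40 + 65 @ $24.75 + 25 @ $22.70 = $3,012.65
Check: goods available $23,106.60 = COGS $20,093.95 + ending $3,012.65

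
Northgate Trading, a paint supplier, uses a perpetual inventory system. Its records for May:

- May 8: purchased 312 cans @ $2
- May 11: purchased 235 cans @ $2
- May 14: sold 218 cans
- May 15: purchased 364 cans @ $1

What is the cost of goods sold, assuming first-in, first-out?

May 14, 218 sold [FIFO — oldest first]: 218 @ $2 = $436
Ending inventory: 94 @ $2 + 235 @ $2 + 364 @ $1 = $1,022

COGS = $436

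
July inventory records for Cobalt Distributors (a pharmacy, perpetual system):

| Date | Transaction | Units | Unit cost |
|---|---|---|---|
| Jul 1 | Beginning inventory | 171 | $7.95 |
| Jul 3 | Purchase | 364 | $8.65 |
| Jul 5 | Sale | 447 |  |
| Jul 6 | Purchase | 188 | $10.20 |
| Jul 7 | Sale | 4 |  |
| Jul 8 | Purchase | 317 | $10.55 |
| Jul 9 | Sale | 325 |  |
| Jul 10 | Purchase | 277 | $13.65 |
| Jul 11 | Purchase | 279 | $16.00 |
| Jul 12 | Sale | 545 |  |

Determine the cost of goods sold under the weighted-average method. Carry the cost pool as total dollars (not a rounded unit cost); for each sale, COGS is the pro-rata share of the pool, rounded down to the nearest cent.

COGS = $14,353.31

After Jul 1: 171 on hand, pool $1,359.45 (≈ $7.9500 each)
After Jul 3: 535 on hand, pool $4,508.05 (≈ $8.4263 each)
Jul 5, sell 447: 447/535 × $4,508.05 → $3,766.53
After Jul 6: 276 on hand, pool $2,659.12 (≈ $9.6345 each)
Jul 7, sell 4: 4/276 × $2,659.12 → $38.53
After Jul 8: 589 on hand, pool $5,964.94 (≈ $10.1272 each)
Jul 9, sell 325: 325/589 × $5,964.94 → $3,291.35
After Jul 10: 541 on hand, pool $6,454.64 (≈ $11.9309 each)
After Jul 11: 820 on hand, pool $10,918.64 (≈ $13.3154 each)
Jul 12, sell 545: 545/820 × $10,918.64 → $7,256.90
Total COGS = $3,766.53 + $38.53 + $3,291.35 + $7,256.90 = $14,353.31
Ending inventory (cost pool remaining) = $3,661.74
Check: goods available $18,015.05 = COGS $14,353.31 + ending $3,661.74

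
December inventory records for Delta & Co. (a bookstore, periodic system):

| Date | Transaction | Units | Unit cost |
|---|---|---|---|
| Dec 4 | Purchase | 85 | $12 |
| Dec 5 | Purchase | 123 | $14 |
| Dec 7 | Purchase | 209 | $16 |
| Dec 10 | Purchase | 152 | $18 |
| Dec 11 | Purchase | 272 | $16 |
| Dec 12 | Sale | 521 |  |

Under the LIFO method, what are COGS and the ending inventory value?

Dec 12, 521 sold [LIFO — newest first]: 272 @ $16 + 152 @ $18 + 97 @ $16 = $8,640
Ending inventory: 85 @ $12 + 123 @ $14 + 112 @ $16 = $4,534
Check: goods available $13,174 = COGS $8,640 + ending $4,534

COGS = $8,640; ending inventory = $4,534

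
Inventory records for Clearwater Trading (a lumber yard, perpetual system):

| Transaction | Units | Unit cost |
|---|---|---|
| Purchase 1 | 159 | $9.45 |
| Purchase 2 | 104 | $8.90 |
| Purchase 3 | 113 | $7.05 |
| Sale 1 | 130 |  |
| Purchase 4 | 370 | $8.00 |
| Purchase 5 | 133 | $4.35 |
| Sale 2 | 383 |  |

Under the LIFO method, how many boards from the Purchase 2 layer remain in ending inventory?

Sale 1 (130) [LIFO — newest first]: 113 @ $7.05 + 17 @ $8.90 = $947.95
Sale 2 (383) [LIFO — newest first]: 133 @ $4.35 + 250 @ $8.00 = $2,578.55
Total COGS = $947.95 + $2,578.55 = $3,526.50
Ending inventory: 159 @ $9.45 + 87 @ $8.90 + 120 @ $8.00 = $3,236.85
Check: goods available $6,763.35 = COGS $3,526.50 + ending $3,236.85

87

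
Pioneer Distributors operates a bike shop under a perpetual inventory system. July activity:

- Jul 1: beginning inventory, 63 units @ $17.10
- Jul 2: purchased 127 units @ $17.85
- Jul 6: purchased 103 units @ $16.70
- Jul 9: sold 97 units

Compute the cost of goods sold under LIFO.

Jul 9, 97 sold [LIFO — newest first]: 97 @ $16.70 = $1,619.90
Ending inventory: 63 @ $17.10 + 127 @ $17.85 + 6 @ $16.70 = $3,444.45

COGS = $1,619.90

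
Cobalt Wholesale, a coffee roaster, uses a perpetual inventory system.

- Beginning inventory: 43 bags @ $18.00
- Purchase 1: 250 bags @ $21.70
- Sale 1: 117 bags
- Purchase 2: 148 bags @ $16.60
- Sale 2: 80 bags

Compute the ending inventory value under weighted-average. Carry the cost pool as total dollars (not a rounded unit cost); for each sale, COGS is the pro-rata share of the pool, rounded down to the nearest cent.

Ending inventory = $4,654.41

After Beginning: 43 on hand, pool $774.00 (≈ $18.0000 each)
After Purchase 1: 293 on hand, pool $6,199.00 (≈ $21.1570 each)
Sale 1, sell 117: 117/293 × $6,199.00 → $2,475.36
After Purchase 2: 324 on hand, pool $6,180.44 (≈ $19.0754 each)
Sale 2, sell 80: 80/324 × $6,180.44 → $1,526.03
Total COGS = $2,475.36 + $1,526.03 = $4,001.39
Ending inventory (cost pool remaining) = $4,654.41
Check: goods available $8,655.80 = COGS $4,001.39 + ending $4,654.41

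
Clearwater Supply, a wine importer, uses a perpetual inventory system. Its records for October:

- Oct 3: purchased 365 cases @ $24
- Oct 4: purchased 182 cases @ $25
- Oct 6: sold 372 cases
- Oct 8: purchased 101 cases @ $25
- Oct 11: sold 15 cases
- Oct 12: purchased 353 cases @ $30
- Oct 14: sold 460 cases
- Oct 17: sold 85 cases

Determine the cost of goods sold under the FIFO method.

Oct 6, 372 sold [FIFO — oldest first]: 365 @ $24 + 7 @ $25 = $8,935
Oct 11, 15 sold [FIFO — oldest first]: 15 @ $25 = $375
Oct 14, 460 sold [FIFO — oldest first]: 160 @ $25 + 101 @ $25 + 199 @ $30 = $12,495
Oct 17, 85 sold [FIFO — oldest first]: 85 @ $30 = $2,550
Total COGS = $8,935 + $375 + $12,495 + $2,550 = $24,355
Ending inventory: 69 @ $30 = $2,070
Check: goods available $26,425 = COGS $24,355 + ending $2,070

COGS = $24,355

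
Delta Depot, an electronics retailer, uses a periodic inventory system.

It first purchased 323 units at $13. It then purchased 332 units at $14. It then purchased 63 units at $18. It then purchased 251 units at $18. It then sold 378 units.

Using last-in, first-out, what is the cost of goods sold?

COGS = $6,548

Sale 1 (378) [LIFO — newest first]: 251 @ $18 + 63 @ $18 + 64 @ $14 = $6,548
Ending inventory: 323 @ $13 + 268 @ $14 = $7,951
Check: goods available $14,499 = COGS $6,548 + ending $7,951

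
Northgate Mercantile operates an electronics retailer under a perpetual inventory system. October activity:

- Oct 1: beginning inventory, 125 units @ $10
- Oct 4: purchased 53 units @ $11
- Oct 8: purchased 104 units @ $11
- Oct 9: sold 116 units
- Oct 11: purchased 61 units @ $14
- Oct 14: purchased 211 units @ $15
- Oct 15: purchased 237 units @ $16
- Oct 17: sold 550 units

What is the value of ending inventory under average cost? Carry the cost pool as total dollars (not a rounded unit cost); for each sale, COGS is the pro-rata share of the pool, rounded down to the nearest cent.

After Oct 1: 125 on hand, pool $1,250.00 (≈ $10.0000 each)
After Oct 4: 178 on hand, pool $1,833.00 (≈ $10.2978 each)
After Oct 8: 282 on hand, pool $2,977.00 (≈ $10.5567 each)
Oct 9, sell 116: 116/282 × $2,977.00 → $1,224.58
After Oct 11: 227 on hand, pool $2,606.42 (≈ $11.4820 each)
After Oct 14: 438 on hand, pool $5,771.42 (≈ $13.1768 each)
After Oct 15: 675 on hand, pool $9,563.42 (≈ $14.1680 each)
Oct 17, sell 550: 550/675 × $9,563.42 → $7,792.41
Total COGS = $1,224.58 + $7,792.41 = $9,016.99
Ending inventory (cost pool remaining) = $1,771.01
Check: goods available $10,788.00 = COGS $9,016.99 + ending $1,771.01

Ending inventory = $1,771.01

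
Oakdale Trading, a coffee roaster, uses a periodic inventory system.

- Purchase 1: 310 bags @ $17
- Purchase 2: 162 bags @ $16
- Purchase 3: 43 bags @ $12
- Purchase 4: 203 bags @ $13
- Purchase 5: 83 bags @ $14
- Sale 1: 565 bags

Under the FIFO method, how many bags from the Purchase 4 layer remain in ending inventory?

Sale 1 (565) [FIFO — oldest first]: 310 @ $17 + 162 @ $16 + 43 @ $12 + 50 @ $13 = $9,028
Ending inventory: 153 @ $13 + 83 @ $14 = $3,151
Check: goods available $12,179 = COGS $9,028 + ending $3,151

153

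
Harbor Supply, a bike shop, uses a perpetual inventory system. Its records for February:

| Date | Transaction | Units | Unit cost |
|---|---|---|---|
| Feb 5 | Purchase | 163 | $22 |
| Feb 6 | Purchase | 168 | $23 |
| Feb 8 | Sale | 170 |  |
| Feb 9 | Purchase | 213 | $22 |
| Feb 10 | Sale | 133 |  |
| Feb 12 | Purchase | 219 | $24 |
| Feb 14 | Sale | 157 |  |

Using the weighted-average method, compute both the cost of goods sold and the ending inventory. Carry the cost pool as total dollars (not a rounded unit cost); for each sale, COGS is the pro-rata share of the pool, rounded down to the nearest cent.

After Feb 5: 163 on hand, pool $3,586.00 (≈ $22.0000 each)
After Feb 6: 331 on hand, pool $7,450.00 (≈ $22.5076 each)
Feb 8, sell 170: 170/331 × $7,450.00 → $3,826.28
After Feb 9: 374 on hand, pool $8,309.72 (≈ $22.2185 each)
Feb 10, sell 133: 133/374 × $8,309.72 → $2,955.06
After Feb 12: 460 on hand, pool $10,610.66 (≈ $23.0667 each)
Feb 14, sell 157: 157/460 × $10,610.66 → $3,621.46
Total COGS = $3,826.28 + $2,955.06 + $3,621.46 = $10,402.80
Ending inventory (cost pool remaining) = $6,989.20
Check: goods available $17,392.00 = COGS $10,402.80 + ending $6,989.20

COGS = $10,402.80; ending inventory = $6,989.20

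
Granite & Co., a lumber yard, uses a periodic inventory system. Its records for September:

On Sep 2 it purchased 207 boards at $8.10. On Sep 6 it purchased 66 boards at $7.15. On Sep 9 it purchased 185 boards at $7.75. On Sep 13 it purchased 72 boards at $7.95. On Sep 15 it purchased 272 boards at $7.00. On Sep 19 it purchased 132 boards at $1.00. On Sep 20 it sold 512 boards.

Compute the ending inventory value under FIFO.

Ending inventory = $2,179.10

Sep 20, 512 sold [FIFO — oldest first]: 207 @ $8.10 + 66 @ $7.15 + 185 @ $7.75 + 54 @ $7.95 = $4,011.65
Ending inventory: 18 @ $7.95 + 272 @ $7.00 + 132 @ $1.00 = $2,179.10
Check: goods available $6,190.75 = COGS $4,011.65 + ending $2,179.10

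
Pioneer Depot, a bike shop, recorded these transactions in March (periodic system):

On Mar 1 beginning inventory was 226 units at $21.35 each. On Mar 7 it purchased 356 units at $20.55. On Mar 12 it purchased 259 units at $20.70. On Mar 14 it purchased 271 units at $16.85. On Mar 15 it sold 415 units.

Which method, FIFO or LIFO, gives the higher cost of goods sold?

FIFO

FIFO COGS: 226 @ $21.35 + 189 @ $20.55 = $8,709.05
LIFO COGS: 271 @ $16.85 + 144 @ $20.70 = $7,547.15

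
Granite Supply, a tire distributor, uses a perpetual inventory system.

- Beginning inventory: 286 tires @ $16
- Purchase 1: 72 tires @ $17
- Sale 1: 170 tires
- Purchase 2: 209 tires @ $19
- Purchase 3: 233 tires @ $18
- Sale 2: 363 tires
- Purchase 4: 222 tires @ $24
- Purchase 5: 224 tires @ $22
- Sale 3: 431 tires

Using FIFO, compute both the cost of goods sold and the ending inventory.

Sale 1 (170) [FIFO — oldest first]: 170 @ $16 = $2,720
Sale 2 (363) [FIFO — oldest first]: 116 @ $16 + 72 @ $17 + 175 @ $19 = $6,405
Sale 3 (431) [FIFO — oldest first]: 34 @ $19 + 233 @ $18 + 164 @ $24 = $8,776
Total COGS = $2,720 + $6,405 + $8,776 = $17,901
Ending inventory: 58 @ $24 + 224 @ $22 = $6,320

COGS = $17,901; ending inventory = $6,320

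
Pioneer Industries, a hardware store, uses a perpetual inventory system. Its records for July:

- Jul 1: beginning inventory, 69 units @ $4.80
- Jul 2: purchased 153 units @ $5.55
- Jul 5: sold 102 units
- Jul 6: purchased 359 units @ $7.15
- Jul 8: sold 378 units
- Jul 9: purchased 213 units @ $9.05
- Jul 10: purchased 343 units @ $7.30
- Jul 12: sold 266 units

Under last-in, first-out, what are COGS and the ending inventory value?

Jul 5, 102 sold [LIFO — newest first]: 102 @ $5.55 = $566.10
Jul 8, 378 sold [LIFO — newest first]: 359 @ $7.15 + 19 @ $5.55 = $2,672.30
Jul 12, 266 sold [LIFO — newest first]: 266 @ $7.30 = $1,941.80
Total COGS = $566.10 + $2,672.30 + $1,941.80 = $5,180.20
Ending inventory: 69 @ $4.80 + 32 @ $5.55 + 213 @ $9.05 + 77 @ $7.30 = $2,998.55

COGS = $5,180.20; ending inventory = $2,998.55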